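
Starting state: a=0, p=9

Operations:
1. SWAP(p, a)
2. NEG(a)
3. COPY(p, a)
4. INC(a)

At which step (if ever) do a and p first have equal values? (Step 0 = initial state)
Step 3

a and p first become equal after step 3.

Comparing values at each step:
Initial: a=0, p=9
After step 1: a=9, p=0
After step 2: a=-9, p=0
After step 3: a=-9, p=-9 ← equal!
After step 4: a=-8, p=-9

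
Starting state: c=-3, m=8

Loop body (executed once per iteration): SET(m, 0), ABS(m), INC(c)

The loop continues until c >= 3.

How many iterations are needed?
6

Tracing iterations:
Initial: c=-3, m=8
After iteration 1: c=-2, m=0
After iteration 2: c=-1, m=0
After iteration 3: c=0, m=0
After iteration 4: c=1, m=0
After iteration 5: c=2, m=0
After iteration 6: c=3, m=0
c >= 3 now holds, so the loop exits after 6 iterations.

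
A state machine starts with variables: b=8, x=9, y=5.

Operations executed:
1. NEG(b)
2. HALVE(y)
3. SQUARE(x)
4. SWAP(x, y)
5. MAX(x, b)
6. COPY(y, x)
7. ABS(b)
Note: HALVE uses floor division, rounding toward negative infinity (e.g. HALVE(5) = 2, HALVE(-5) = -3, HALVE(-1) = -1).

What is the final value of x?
x = 2

Tracing execution:
Step 1: NEG(b) → x = 9
Step 2: HALVE(y) → x = 9
Step 3: SQUARE(x) → x = 81
Step 4: SWAP(x, y) → x = 2
Step 5: MAX(x, b) → x = 2
Step 6: COPY(y, x) → x = 2
Step 7: ABS(b) → x = 2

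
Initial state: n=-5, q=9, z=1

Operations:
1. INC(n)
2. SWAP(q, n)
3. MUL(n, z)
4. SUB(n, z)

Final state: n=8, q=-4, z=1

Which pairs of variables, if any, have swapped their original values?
None

Comparing initial and final values:
z: 1 → 1
q: 9 → -4
n: -5 → 8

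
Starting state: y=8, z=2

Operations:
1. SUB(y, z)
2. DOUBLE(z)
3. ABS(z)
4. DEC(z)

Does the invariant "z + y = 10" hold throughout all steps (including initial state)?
No, violated after step 1

The invariant is violated after step 1.

State at each step:
Initial: y=8, z=2
After step 1: y=6, z=2
After step 2: y=6, z=4
After step 3: y=6, z=4
After step 4: y=6, z=3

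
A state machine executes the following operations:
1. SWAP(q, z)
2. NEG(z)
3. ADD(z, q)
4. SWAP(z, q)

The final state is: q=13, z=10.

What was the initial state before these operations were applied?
q=-3, z=10

Working backwards:
Final state: q=13, z=10
Before step 4 (SWAP(z, q)): q=10, z=13
Before step 3 (ADD(z, q)): q=10, z=3
Before step 2 (NEG(z)): q=10, z=-3
Before step 1 (SWAP(q, z)): q=-3, z=10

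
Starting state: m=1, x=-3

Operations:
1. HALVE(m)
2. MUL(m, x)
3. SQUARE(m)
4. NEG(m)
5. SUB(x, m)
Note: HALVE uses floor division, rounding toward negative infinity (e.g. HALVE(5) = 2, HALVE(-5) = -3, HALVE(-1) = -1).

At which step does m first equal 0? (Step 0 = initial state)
Step 1

Tracing m:
Initial: m = 1
After step 1: m = 0 ← first occurrence
After step 2: m = 0
After step 3: m = 0
After step 4: m = 0
After step 5: m = 0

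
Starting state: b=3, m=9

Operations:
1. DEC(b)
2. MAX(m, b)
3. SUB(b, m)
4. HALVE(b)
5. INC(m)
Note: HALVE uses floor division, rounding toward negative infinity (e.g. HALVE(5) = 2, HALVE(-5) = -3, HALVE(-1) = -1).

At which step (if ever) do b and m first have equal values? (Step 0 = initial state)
Never

b and m never become equal during execution.

Comparing values at each step:
Initial: b=3, m=9
After step 1: b=2, m=9
After step 2: b=2, m=9
After step 3: b=-7, m=9
After step 4: b=-4, m=9
After step 5: b=-4, m=10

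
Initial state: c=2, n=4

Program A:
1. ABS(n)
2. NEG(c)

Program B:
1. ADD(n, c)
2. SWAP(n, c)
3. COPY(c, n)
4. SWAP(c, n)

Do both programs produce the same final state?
No

Program A final state: c=-2, n=4
Program B final state: c=2, n=2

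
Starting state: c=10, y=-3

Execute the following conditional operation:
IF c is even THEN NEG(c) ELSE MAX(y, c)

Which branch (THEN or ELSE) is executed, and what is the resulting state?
Branch: THEN, Final state: c=-10, y=-3

Evaluating condition: c is even
Condition is True, so THEN branch executes
After NEG(c): c=-10, y=-3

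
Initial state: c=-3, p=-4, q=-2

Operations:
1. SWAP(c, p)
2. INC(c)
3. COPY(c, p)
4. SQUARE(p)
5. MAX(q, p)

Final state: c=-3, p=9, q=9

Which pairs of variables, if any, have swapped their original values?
None

Comparing initial and final values:
q: -2 → 9
p: -4 → 9
c: -3 → -3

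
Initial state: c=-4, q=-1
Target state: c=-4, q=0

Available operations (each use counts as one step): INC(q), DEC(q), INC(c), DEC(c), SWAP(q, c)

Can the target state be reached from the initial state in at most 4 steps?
Yes

Path (1 step): INC(q)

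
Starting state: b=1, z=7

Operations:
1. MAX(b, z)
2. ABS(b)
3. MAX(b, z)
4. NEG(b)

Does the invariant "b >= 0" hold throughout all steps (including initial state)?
No, violated after step 4

The invariant is violated after step 4.

State at each step:
Initial: b=1, z=7
After step 1: b=7, z=7
After step 2: b=7, z=7
After step 3: b=7, z=7
After step 4: b=-7, z=7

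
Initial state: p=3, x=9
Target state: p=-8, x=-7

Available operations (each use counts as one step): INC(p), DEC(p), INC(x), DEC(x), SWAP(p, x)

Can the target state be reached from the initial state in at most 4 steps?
No

The target state cannot be reached within 4 steps.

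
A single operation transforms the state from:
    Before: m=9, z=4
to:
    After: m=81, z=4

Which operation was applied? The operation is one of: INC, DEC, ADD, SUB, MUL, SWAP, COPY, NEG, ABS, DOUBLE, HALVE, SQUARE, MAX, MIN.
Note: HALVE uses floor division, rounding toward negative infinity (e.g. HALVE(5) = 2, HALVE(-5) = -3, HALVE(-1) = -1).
SQUARE(m)

Analyzing the change:
Before: m=9, z=4
After: m=81, z=4
Variable m changed from 9 to 81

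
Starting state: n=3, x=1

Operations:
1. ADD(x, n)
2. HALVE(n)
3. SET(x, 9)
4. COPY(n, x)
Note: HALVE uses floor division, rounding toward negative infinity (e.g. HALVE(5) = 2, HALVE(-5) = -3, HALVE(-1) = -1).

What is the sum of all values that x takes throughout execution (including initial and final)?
27

Values of x at each step:
Initial: x = 1
After step 1: x = 4
After step 2: x = 4
After step 3: x = 9
After step 4: x = 9
Sum = 1 + 4 + 4 + 9 + 9 = 27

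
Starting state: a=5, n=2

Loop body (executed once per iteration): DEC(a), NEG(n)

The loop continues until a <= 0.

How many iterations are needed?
5

Tracing iterations:
Initial: a=5, n=2
After iteration 1: a=4, n=-2
After iteration 2: a=3, n=2
After iteration 3: a=2, n=-2
After iteration 4: a=1, n=2
After iteration 5: a=0, n=-2
a <= 0 now holds, so the loop exits after 5 iterations.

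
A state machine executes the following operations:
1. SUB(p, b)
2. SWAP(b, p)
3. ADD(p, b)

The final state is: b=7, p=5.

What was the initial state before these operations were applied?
b=-2, p=5

Working backwards:
Final state: b=7, p=5
Before step 3 (ADD(p, b)): b=7, p=-2
Before step 2 (SWAP(b, p)): b=-2, p=7
Before step 1 (SUB(p, b)): b=-2, p=5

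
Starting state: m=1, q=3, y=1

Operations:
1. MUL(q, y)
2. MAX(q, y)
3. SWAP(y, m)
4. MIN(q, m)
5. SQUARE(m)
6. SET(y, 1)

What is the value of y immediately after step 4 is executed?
y = 1

Tracing y through execution:
Initial: y = 1
After step 1 (MUL(q, y)): y = 1
After step 2 (MAX(q, y)): y = 1
After step 3 (SWAP(y, m)): y = 1
After step 4 (MIN(q, m)): y = 1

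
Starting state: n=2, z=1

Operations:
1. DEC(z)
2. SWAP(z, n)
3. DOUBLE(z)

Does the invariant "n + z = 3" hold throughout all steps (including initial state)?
No, violated after step 1

The invariant is violated after step 1.

State at each step:
Initial: n=2, z=1
After step 1: n=2, z=0
After step 2: n=0, z=2
After step 3: n=0, z=4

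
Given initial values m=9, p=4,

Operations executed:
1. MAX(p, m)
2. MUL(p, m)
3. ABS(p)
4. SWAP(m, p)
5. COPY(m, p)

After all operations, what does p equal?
p = 9

Tracing execution:
Step 1: MAX(p, m) → p = 9
Step 2: MUL(p, m) → p = 81
Step 3: ABS(p) → p = 81
Step 4: SWAP(m, p) → p = 9
Step 5: COPY(m, p) → p = 9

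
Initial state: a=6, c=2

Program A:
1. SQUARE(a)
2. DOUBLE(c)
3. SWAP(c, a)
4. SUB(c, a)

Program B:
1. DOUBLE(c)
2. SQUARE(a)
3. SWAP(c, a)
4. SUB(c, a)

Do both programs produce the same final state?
Yes

Program A final state: a=4, c=32
Program B final state: a=4, c=32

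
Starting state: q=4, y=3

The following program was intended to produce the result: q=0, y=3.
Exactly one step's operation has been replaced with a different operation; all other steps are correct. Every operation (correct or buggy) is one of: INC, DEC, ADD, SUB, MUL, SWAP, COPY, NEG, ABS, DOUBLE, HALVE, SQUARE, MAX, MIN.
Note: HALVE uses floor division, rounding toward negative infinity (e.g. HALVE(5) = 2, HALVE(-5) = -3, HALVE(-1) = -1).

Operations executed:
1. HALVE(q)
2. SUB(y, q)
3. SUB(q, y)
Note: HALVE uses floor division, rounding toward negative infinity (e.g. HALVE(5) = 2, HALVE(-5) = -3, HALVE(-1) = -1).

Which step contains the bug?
Step 2

Trace with buggy code:
Initial: q=4, y=3
After step 1: q=2, y=3
After step 2: q=2, y=1
After step 3: q=1, y=1
Actual final q=1, y=1 ≠ expected q=0, y=3.
Step 2 is the only position where a single-operation replacement can produce the expected result.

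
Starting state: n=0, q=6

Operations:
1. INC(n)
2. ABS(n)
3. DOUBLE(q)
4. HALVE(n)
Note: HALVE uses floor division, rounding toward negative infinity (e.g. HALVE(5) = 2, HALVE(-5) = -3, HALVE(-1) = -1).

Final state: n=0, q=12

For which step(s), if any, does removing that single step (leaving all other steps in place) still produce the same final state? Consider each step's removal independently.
Step(s) 1, 2

Testing removal of each single step:
Without step 1: final = n=0, q=12 (same)
Without step 2: final = n=0, q=12 (same)
Without step 3: final = n=0, q=6 (different)
Without step 4: final = n=1, q=12 (different)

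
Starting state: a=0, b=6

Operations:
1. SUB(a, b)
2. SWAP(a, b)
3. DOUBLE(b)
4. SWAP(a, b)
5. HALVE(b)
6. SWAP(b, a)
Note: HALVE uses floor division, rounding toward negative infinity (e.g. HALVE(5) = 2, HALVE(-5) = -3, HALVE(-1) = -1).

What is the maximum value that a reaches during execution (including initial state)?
6

Values of a at each step:
Initial: a = 0
After step 1: a = -6
After step 2: a = 6 ← maximum
After step 3: a = 6
After step 4: a = -12
After step 5: a = -12
After step 6: a = 3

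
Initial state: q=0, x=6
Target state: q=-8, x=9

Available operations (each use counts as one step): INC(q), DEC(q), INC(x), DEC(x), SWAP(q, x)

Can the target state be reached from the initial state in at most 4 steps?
No

The target state cannot be reached within 4 steps.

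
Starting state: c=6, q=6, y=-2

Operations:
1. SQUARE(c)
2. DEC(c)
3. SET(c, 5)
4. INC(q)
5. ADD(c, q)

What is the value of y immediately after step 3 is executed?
y = -2

Tracing y through execution:
Initial: y = -2
After step 1 (SQUARE(c)): y = -2
After step 2 (DEC(c)): y = -2
After step 3 (SET(c, 5)): y = -2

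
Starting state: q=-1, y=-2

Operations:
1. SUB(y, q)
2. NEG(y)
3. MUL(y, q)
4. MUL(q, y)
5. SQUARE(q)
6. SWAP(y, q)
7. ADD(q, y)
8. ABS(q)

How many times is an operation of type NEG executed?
1

Counting NEG operations:
Step 2: NEG(y) ← NEG
Total: 1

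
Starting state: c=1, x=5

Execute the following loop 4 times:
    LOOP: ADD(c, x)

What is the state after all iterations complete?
c=21, x=5

Iteration trace:
Start: c=1, x=5
After iteration 1: c=6, x=5
After iteration 2: c=11, x=5
After iteration 3: c=16, x=5
After iteration 4: c=21, x=5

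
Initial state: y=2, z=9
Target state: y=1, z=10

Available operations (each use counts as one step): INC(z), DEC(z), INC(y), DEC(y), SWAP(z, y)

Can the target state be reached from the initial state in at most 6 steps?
Yes

Path (2 steps): INC(z) → DEC(y)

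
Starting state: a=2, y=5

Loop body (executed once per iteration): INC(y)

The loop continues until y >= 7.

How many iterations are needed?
2

Tracing iterations:
Initial: a=2, y=5
After iteration 1: a=2, y=6
After iteration 2: a=2, y=7
y >= 7 now holds, so the loop exits after 2 iterations.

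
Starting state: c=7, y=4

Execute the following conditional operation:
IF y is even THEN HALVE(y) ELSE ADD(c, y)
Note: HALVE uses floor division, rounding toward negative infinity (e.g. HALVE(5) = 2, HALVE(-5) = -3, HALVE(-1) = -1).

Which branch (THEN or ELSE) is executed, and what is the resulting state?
Branch: THEN, Final state: c=7, y=2

Evaluating condition: y is even
Condition is True, so THEN branch executes
After HALVE(y): c=7, y=2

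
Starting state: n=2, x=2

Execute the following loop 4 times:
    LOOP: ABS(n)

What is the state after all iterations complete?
n=2, x=2

Iteration trace:
Start: n=2, x=2
After iteration 1: n=2, x=2
After iteration 2: n=2, x=2
After iteration 3: n=2, x=2
After iteration 4: n=2, x=2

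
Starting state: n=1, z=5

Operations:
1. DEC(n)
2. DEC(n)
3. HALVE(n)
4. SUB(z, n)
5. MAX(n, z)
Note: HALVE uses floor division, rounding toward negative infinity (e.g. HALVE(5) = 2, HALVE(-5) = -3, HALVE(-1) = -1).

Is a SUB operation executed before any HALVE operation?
No

First SUB: step 4
First HALVE: step 3
Since 4 > 3, HALVE comes first.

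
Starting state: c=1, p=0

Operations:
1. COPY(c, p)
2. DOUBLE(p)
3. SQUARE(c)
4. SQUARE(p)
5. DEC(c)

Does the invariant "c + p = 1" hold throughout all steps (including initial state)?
No, violated after step 1

The invariant is violated after step 1.

State at each step:
Initial: c=1, p=0
After step 1: c=0, p=0
After step 2: c=0, p=0
After step 3: c=0, p=0
After step 4: c=0, p=0
After step 5: c=-1, p=0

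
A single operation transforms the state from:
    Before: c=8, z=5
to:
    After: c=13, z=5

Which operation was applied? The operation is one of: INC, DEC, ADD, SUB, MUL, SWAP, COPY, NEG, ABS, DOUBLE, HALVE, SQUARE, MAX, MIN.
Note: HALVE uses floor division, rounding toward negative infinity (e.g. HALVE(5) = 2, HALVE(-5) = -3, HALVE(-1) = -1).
ADD(c, z)

Analyzing the change:
Before: c=8, z=5
After: c=13, z=5
Variable c changed from 8 to 13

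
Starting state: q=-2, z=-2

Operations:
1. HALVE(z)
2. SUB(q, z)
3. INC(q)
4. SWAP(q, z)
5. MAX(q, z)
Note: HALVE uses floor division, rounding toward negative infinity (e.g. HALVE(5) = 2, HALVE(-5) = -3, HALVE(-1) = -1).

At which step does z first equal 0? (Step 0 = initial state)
Step 4

Tracing z:
Initial: z = -2
After step 1: z = -1
After step 2: z = -1
After step 3: z = -1
After step 4: z = 0 ← first occurrence
After step 5: z = 0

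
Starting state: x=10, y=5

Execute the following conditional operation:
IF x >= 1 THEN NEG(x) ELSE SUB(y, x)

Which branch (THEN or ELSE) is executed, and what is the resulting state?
Branch: THEN, Final state: x=-10, y=5

Evaluating condition: x >= 1
x = 10
Condition is True, so THEN branch executes
After NEG(x): x=-10, y=5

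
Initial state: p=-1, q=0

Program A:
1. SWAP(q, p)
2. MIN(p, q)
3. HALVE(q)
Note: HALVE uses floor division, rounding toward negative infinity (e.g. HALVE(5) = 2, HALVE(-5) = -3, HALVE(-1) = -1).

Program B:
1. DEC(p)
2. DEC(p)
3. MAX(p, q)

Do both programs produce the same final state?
No

Program A final state: p=-1, q=-1
Program B final state: p=0, q=0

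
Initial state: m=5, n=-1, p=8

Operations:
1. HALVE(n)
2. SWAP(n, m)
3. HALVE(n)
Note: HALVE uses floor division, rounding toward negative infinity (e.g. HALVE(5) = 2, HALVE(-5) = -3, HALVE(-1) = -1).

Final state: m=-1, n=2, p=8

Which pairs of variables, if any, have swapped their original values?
None

Comparing initial and final values:
m: 5 → -1
p: 8 → 8
n: -1 → 2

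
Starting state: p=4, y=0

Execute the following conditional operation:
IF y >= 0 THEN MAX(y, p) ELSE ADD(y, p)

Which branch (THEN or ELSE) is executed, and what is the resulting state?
Branch: THEN, Final state: p=4, y=4

Evaluating condition: y >= 0
y = 0
Condition is True, so THEN branch executes
After MAX(y, p): p=4, y=4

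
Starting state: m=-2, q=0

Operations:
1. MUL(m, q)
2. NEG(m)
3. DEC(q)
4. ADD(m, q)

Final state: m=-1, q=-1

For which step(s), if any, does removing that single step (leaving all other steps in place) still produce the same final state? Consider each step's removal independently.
Step(s) 2

Testing removal of each single step:
Without step 1: final = m=1, q=-1 (different)
Without step 2: final = m=-1, q=-1 (same)
Without step 3: final = m=0, q=0 (different)
Without step 4: final = m=0, q=-1 (different)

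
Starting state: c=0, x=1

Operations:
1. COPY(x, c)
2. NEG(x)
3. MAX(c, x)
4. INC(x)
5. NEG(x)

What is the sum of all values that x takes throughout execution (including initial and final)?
1

Values of x at each step:
Initial: x = 1
After step 1: x = 0
After step 2: x = 0
After step 3: x = 0
After step 4: x = 1
After step 5: x = -1
Sum = 1 + 0 + 0 + 0 + 1 + -1 = 1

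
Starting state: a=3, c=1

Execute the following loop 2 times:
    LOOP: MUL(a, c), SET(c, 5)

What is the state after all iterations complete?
a=15, c=5

Iteration trace:
Start: a=3, c=1
After iteration 1: a=3, c=5
After iteration 2: a=15, c=5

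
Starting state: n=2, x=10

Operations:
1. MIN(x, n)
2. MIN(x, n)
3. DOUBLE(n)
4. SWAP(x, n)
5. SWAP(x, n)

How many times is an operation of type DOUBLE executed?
1

Counting DOUBLE operations:
Step 3: DOUBLE(n) ← DOUBLE
Total: 1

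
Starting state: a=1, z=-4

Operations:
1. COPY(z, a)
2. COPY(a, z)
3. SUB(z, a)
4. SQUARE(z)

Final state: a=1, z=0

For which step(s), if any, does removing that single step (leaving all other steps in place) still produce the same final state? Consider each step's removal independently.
Step(s) 2, 4

Testing removal of each single step:
Without step 1: final = a=-4, z=0 (different)
Without step 2: final = a=1, z=0 (same)
Without step 3: final = a=1, z=1 (different)
Without step 4: final = a=1, z=0 (same)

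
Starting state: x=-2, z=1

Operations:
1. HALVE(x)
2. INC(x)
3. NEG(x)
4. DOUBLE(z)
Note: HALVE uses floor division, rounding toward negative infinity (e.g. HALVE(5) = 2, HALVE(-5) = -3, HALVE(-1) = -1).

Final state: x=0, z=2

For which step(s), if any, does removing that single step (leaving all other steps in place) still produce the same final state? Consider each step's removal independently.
Step(s) 3

Testing removal of each single step:
Without step 1: final = x=1, z=2 (different)
Without step 2: final = x=1, z=2 (different)
Without step 3: final = x=0, z=2 (same)
Without step 4: final = x=0, z=1 (different)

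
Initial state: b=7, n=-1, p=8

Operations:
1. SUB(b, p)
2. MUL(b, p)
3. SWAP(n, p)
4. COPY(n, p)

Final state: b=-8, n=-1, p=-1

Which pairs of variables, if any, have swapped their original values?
None

Comparing initial and final values:
b: 7 → -8
n: -1 → -1
p: 8 → -1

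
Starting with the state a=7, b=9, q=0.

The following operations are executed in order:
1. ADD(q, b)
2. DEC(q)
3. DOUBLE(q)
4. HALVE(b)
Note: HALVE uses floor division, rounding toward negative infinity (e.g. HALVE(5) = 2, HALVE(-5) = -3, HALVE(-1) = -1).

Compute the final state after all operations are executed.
{a: 7, b: 4, q: 16}

Step-by-step execution:
Initial: a=7, b=9, q=0
After step 1 (ADD(q, b)): a=7, b=9, q=9
After step 2 (DEC(q)): a=7, b=9, q=8
After step 3 (DOUBLE(q)): a=7, b=9, q=16
After step 4 (HALVE(b)): a=7, b=4, q=16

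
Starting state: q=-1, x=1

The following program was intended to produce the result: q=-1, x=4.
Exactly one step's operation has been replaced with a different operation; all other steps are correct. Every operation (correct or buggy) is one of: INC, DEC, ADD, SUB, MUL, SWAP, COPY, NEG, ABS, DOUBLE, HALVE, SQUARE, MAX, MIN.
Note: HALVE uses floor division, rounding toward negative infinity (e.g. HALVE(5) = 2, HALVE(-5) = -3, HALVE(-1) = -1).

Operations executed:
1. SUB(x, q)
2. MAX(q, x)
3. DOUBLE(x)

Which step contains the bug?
Step 2

Trace with buggy code:
Initial: q=-1, x=1
After step 1: q=-1, x=2
After step 2: q=2, x=2
After step 3: q=2, x=4
Actual final q=2, x=4 ≠ expected q=-1, x=4.
Step 2 is the only position where a single-operation replacement can produce the expected result.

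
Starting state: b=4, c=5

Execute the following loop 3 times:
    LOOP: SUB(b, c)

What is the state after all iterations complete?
b=-11, c=5

Iteration trace:
Start: b=4, c=5
After iteration 1: b=-1, c=5
After iteration 2: b=-6, c=5
After iteration 3: b=-11, c=5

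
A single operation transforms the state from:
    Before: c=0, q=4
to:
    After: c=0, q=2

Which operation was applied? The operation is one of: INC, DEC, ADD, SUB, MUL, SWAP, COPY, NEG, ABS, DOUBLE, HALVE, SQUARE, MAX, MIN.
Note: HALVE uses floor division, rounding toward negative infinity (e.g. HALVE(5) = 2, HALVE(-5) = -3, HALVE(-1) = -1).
HALVE(q)

Analyzing the change:
Before: c=0, q=4
After: c=0, q=2
Variable q changed from 4 to 2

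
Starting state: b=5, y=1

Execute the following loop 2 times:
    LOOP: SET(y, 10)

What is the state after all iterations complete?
b=5, y=10

Iteration trace:
Start: b=5, y=1
After iteration 1: b=5, y=10
After iteration 2: b=5, y=10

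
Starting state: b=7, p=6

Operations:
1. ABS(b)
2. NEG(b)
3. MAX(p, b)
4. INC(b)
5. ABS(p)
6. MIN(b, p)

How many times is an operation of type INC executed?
1

Counting INC operations:
Step 4: INC(b) ← INC
Total: 1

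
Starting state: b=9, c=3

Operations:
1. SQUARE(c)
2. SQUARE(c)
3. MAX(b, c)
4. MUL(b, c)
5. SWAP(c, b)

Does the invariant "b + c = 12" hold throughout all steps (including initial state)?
No, violated after step 1

The invariant is violated after step 1.

State at each step:
Initial: b=9, c=3
After step 1: b=9, c=9
After step 2: b=9, c=81
After step 3: b=81, c=81
After step 4: b=6561, c=81
After step 5: b=81, c=6561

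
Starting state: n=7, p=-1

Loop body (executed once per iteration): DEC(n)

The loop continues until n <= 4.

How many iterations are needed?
3

Tracing iterations:
Initial: n=7, p=-1
After iteration 1: n=6, p=-1
After iteration 2: n=5, p=-1
After iteration 3: n=4, p=-1
n <= 4 now holds, so the loop exits after 3 iterations.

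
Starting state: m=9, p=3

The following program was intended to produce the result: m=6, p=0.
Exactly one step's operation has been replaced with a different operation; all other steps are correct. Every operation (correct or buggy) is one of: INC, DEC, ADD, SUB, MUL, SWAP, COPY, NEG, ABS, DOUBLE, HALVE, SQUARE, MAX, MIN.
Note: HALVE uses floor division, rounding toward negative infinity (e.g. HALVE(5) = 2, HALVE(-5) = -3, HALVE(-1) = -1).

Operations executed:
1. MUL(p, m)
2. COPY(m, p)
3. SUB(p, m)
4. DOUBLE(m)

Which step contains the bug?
Step 1

Trace with buggy code:
Initial: m=9, p=3
After step 1: m=9, p=27
After step 2: m=27, p=27
After step 3: m=27, p=0
After step 4: m=54, p=0
Actual final m=54, p=0 ≠ expected m=6, p=0.
Step 1 is the only position where a single-operation replacement can produce the expected result.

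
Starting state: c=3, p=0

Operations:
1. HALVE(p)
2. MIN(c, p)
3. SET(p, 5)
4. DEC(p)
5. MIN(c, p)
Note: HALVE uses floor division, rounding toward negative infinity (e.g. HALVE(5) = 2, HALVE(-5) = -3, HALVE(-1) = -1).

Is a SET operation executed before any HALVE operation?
No

First SET: step 3
First HALVE: step 1
Since 3 > 1, HALVE comes first.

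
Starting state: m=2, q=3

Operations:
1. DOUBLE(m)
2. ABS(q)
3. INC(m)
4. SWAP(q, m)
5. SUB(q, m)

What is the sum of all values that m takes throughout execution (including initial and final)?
21

Values of m at each step:
Initial: m = 2
After step 1: m = 4
After step 2: m = 4
After step 3: m = 5
After step 4: m = 3
After step 5: m = 3
Sum = 2 + 4 + 4 + 5 + 3 + 3 = 21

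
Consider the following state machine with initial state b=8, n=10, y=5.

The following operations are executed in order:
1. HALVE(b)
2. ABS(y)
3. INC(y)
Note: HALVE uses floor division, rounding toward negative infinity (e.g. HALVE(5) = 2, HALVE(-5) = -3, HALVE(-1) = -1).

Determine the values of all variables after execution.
{b: 4, n: 10, y: 6}

Step-by-step execution:
Initial: b=8, n=10, y=5
After step 1 (HALVE(b)): b=4, n=10, y=5
After step 2 (ABS(y)): b=4, n=10, y=5
After step 3 (INC(y)): b=4, n=10, y=6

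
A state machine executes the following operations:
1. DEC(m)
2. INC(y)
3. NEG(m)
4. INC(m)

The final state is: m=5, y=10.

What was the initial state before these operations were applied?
m=-3, y=9

Working backwards:
Final state: m=5, y=10
Before step 4 (INC(m)): m=4, y=10
Before step 3 (NEG(m)): m=-4, y=10
Before step 2 (INC(y)): m=-4, y=9
Before step 1 (DEC(m)): m=-3, y=9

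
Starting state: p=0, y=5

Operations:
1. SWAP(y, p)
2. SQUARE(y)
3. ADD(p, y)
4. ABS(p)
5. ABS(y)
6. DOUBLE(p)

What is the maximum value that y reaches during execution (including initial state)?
5

Values of y at each step:
Initial: y = 5 ← maximum
After step 1: y = 0
After step 2: y = 0
After step 3: y = 0
After step 4: y = 0
After step 5: y = 0
After step 6: y = 0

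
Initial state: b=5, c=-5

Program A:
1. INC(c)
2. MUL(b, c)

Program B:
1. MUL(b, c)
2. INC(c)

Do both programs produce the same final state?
No

Program A final state: b=-20, c=-4
Program B final state: b=-25, c=-4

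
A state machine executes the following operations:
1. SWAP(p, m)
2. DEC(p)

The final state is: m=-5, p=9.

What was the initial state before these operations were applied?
m=10, p=-5

Working backwards:
Final state: m=-5, p=9
Before step 2 (DEC(p)): m=-5, p=10
Before step 1 (SWAP(p, m)): m=10, p=-5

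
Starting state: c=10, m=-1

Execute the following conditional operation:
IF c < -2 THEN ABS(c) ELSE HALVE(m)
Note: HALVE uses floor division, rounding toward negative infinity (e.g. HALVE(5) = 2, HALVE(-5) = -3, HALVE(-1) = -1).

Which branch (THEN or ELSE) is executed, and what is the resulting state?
Branch: ELSE, Final state: c=10, m=-1

Evaluating condition: c < -2
c = 10
Condition is False, so ELSE branch executes
After HALVE(m): c=10, m=-1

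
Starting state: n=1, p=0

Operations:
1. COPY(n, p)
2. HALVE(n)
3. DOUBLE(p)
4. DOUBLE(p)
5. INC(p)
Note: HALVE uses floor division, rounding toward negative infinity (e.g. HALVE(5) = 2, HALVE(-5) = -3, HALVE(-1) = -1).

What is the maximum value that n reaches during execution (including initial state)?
1

Values of n at each step:
Initial: n = 1 ← maximum
After step 1: n = 0
After step 2: n = 0
After step 3: n = 0
After step 4: n = 0
After step 5: n = 0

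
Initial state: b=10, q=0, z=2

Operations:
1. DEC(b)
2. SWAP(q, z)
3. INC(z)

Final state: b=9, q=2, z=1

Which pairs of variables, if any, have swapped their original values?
None

Comparing initial and final values:
q: 0 → 2
z: 2 → 1
b: 10 → 9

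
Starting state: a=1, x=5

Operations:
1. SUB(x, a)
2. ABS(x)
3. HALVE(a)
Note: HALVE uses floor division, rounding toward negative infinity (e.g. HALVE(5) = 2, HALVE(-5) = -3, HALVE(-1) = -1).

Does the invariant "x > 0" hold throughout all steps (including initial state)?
Yes

The invariant holds at every step.

State at each step:
Initial: a=1, x=5
After step 1: a=1, x=4
After step 2: a=1, x=4
After step 3: a=0, x=4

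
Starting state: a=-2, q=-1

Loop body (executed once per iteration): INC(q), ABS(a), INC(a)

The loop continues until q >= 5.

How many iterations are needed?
6

Tracing iterations:
Initial: a=-2, q=-1
After iteration 1: a=3, q=0
After iteration 2: a=4, q=1
After iteration 3: a=5, q=2
After iteration 4: a=6, q=3
After iteration 5: a=7, q=4
After iteration 6: a=8, q=5
q >= 5 now holds, so the loop exits after 6 iterations.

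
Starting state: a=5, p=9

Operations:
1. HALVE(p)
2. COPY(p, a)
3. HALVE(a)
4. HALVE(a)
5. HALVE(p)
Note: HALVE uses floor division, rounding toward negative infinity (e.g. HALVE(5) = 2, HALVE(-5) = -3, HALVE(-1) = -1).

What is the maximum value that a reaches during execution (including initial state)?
5

Values of a at each step:
Initial: a = 5 ← maximum
After step 1: a = 5
After step 2: a = 5
After step 3: a = 2
After step 4: a = 1
After step 5: a = 1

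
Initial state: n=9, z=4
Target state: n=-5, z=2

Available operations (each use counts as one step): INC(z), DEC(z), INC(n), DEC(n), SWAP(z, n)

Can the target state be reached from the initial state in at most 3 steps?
No

The target state cannot be reached within 3 steps.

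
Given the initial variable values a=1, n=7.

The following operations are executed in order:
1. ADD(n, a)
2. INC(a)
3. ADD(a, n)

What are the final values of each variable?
{a: 10, n: 8}

Step-by-step execution:
Initial: a=1, n=7
After step 1 (ADD(n, a)): a=1, n=8
After step 2 (INC(a)): a=2, n=8
After step 3 (ADD(a, n)): a=10, n=8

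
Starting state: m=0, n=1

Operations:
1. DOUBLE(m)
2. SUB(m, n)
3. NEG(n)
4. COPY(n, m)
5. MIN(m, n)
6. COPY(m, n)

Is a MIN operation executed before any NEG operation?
No

First MIN: step 5
First NEG: step 3
Since 5 > 3, NEG comes first.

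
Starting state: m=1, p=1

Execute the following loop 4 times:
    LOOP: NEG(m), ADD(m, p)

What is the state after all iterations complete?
m=1, p=1

Iteration trace:
Start: m=1, p=1
After iteration 1: m=0, p=1
After iteration 2: m=1, p=1
After iteration 3: m=0, p=1
After iteration 4: m=1, p=1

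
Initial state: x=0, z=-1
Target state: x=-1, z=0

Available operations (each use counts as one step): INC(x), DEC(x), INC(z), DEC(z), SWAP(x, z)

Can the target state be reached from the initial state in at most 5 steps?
Yes

Path (1 step): SWAP(x, z)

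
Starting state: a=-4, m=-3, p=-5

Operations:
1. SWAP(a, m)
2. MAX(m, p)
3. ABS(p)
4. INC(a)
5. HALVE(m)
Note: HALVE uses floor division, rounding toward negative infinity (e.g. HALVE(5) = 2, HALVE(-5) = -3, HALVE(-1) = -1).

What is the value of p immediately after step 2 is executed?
p = -5

Tracing p through execution:
Initial: p = -5
After step 1 (SWAP(a, m)): p = -5
After step 2 (MAX(m, p)): p = -5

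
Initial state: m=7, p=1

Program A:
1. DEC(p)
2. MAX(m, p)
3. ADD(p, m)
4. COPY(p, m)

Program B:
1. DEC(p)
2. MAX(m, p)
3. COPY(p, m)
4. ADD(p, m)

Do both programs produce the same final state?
No

Program A final state: m=7, p=7
Program B final state: m=7, p=14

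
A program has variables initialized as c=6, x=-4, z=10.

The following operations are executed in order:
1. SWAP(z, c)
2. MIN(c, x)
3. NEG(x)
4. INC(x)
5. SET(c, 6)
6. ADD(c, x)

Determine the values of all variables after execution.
{c: 11, x: 5, z: 6}

Step-by-step execution:
Initial: c=6, x=-4, z=10
After step 1 (SWAP(z, c)): c=10, x=-4, z=6
After step 2 (MIN(c, x)): c=-4, x=-4, z=6
After step 3 (NEG(x)): c=-4, x=4, z=6
After step 4 (INC(x)): c=-4, x=5, z=6
After step 5 (SET(c, 6)): c=6, x=5, z=6
After step 6 (ADD(c, x)): c=11, x=5, z=6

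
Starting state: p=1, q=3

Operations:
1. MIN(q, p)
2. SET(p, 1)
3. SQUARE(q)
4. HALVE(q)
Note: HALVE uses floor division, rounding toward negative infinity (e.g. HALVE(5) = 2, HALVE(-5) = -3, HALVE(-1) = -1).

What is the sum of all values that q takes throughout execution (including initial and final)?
6

Values of q at each step:
Initial: q = 3
After step 1: q = 1
After step 2: q = 1
After step 3: q = 1
After step 4: q = 0
Sum = 3 + 1 + 1 + 1 + 0 = 6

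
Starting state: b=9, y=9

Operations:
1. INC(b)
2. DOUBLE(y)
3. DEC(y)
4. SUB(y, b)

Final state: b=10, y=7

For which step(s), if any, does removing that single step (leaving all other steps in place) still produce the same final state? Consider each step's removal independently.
None - removing any single step changes the final result

Testing removal of each single step:
Without step 1: final = b=9, y=8 (different)
Without step 2: final = b=10, y=-2 (different)
Without step 3: final = b=10, y=8 (different)
Without step 4: final = b=10, y=17 (different)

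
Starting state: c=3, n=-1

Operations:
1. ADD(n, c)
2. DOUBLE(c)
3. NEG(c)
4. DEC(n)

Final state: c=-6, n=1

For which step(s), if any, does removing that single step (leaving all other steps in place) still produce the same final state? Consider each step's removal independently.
None - removing any single step changes the final result

Testing removal of each single step:
Without step 1: final = c=-6, n=-2 (different)
Without step 2: final = c=-3, n=1 (different)
Without step 3: final = c=6, n=1 (different)
Without step 4: final = c=-6, n=2 (different)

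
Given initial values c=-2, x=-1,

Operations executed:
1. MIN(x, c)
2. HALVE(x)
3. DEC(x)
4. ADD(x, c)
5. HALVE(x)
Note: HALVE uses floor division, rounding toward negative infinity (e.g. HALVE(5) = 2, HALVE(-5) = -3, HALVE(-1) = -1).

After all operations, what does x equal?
x = -2

Tracing execution:
Step 1: MIN(x, c) → x = -2
Step 2: HALVE(x) → x = -1
Step 3: DEC(x) → x = -2
Step 4: ADD(x, c) → x = -4
Step 5: HALVE(x) → x = -2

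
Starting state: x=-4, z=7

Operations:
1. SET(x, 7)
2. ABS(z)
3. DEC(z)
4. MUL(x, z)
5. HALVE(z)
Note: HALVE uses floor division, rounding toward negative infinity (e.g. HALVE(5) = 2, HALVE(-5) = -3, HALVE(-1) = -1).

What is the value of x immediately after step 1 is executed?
x = 7

Tracing x through execution:
Initial: x = -4
After step 1 (SET(x, 7)): x = 7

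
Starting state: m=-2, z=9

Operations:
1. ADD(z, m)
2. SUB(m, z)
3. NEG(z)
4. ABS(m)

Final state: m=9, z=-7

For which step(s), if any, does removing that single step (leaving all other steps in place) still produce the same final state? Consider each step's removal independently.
None - removing any single step changes the final result

Testing removal of each single step:
Without step 1: final = m=11, z=-9 (different)
Without step 2: final = m=2, z=-7 (different)
Without step 3: final = m=9, z=7 (different)
Without step 4: final = m=-9, z=-7 (different)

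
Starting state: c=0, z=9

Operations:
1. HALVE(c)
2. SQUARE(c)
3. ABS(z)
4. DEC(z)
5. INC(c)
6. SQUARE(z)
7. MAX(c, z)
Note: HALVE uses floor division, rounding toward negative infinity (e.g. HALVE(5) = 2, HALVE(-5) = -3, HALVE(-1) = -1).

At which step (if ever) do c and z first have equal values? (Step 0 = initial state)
Step 7

c and z first become equal after step 7.

Comparing values at each step:
Initial: c=0, z=9
After step 1: c=0, z=9
After step 2: c=0, z=9
After step 3: c=0, z=9
After step 4: c=0, z=8
After step 5: c=1, z=8
After step 6: c=1, z=64
After step 7: c=64, z=64 ← equal!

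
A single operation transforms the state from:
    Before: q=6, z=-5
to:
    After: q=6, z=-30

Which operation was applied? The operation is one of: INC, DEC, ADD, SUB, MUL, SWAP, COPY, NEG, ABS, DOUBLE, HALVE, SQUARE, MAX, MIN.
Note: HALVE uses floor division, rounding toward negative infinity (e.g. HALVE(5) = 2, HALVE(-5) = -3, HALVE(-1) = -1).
MUL(z, q)

Analyzing the change:
Before: q=6, z=-5
After: q=6, z=-30
Variable z changed from -5 to -30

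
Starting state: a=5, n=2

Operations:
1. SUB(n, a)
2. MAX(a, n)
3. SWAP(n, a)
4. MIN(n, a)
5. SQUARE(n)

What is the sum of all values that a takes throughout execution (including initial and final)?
6

Values of a at each step:
Initial: a = 5
After step 1: a = 5
After step 2: a = 5
After step 3: a = -3
After step 4: a = -3
After step 5: a = -3
Sum = 5 + 5 + 5 + -3 + -3 + -3 = 6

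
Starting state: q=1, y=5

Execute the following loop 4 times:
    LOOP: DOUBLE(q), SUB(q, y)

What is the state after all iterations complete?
q=-59, y=5

Iteration trace:
Start: q=1, y=5
After iteration 1: q=-3, y=5
After iteration 2: q=-11, y=5
After iteration 3: q=-27, y=5
After iteration 4: q=-59, y=5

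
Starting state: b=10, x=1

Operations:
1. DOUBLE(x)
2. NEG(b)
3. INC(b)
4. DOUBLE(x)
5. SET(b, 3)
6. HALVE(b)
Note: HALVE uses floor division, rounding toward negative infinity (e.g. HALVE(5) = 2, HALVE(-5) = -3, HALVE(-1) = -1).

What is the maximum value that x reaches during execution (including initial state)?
4

Values of x at each step:
Initial: x = 1
After step 1: x = 2
After step 2: x = 2
After step 3: x = 2
After step 4: x = 4 ← maximum
After step 5: x = 4
After step 6: x = 4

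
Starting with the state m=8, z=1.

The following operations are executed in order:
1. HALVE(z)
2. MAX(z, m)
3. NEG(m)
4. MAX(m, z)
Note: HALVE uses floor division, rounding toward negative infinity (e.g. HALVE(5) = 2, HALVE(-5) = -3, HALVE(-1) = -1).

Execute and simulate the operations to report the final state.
{m: 8, z: 8}

Step-by-step execution:
Initial: m=8, z=1
After step 1 (HALVE(z)): m=8, z=0
After step 2 (MAX(z, m)): m=8, z=8
After step 3 (NEG(m)): m=-8, z=8
After step 4 (MAX(m, z)): m=8, z=8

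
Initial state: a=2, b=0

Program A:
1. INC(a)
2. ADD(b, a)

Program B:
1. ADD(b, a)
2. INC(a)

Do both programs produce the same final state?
No

Program A final state: a=3, b=3
Program B final state: a=3, b=2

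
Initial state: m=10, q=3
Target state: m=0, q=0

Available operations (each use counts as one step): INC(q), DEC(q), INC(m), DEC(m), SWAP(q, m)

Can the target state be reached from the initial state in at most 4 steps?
No

The target state cannot be reached within 4 steps.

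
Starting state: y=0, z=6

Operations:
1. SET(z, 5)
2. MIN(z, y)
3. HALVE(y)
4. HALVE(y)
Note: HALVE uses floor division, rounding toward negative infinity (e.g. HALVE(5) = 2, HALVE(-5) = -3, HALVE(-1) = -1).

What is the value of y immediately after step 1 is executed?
y = 0

Tracing y through execution:
Initial: y = 0
After step 1 (SET(z, 5)): y = 0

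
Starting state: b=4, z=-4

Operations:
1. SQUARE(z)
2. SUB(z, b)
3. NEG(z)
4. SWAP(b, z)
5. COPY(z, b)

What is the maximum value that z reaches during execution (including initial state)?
16

Values of z at each step:
Initial: z = -4
After step 1: z = 16 ← maximum
After step 2: z = 12
After step 3: z = -12
After step 4: z = 4
After step 5: z = -12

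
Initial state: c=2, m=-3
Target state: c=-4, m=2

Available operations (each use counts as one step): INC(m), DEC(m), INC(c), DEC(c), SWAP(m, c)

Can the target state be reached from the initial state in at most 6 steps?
Yes

Path (2 steps): DEC(m) → SWAP(m, c)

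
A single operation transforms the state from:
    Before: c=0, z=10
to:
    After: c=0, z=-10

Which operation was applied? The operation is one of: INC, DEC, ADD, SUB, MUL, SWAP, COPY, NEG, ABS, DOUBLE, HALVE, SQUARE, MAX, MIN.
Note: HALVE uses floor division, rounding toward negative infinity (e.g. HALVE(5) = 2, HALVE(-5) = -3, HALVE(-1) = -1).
NEG(z)

Analyzing the change:
Before: c=0, z=10
After: c=0, z=-10
Variable z changed from 10 to -10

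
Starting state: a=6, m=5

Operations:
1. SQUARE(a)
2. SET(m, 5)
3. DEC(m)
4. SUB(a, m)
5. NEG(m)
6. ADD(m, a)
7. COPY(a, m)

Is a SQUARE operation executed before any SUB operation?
Yes

First SQUARE: step 1
First SUB: step 4
Since 1 < 4, SQUARE comes first.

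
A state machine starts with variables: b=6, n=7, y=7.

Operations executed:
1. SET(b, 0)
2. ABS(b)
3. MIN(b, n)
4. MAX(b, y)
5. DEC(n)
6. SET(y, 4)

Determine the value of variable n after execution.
n = 6

Tracing execution:
Step 1: SET(b, 0) → n = 7
Step 2: ABS(b) → n = 7
Step 3: MIN(b, n) → n = 7
Step 4: MAX(b, y) → n = 7
Step 5: DEC(n) → n = 6
Step 6: SET(y, 4) → n = 6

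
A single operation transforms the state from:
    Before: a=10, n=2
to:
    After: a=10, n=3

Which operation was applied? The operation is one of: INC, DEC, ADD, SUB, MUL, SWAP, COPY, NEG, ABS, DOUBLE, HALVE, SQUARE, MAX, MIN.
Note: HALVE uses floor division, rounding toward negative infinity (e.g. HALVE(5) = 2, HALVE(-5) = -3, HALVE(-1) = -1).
INC(n)

Analyzing the change:
Before: a=10, n=2
After: a=10, n=3
Variable n changed from 2 to 3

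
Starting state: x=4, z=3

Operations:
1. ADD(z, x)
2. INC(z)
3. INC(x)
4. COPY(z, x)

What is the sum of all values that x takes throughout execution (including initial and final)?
22

Values of x at each step:
Initial: x = 4
After step 1: x = 4
After step 2: x = 4
After step 3: x = 5
After step 4: x = 5
Sum = 4 + 4 + 4 + 5 + 5 = 22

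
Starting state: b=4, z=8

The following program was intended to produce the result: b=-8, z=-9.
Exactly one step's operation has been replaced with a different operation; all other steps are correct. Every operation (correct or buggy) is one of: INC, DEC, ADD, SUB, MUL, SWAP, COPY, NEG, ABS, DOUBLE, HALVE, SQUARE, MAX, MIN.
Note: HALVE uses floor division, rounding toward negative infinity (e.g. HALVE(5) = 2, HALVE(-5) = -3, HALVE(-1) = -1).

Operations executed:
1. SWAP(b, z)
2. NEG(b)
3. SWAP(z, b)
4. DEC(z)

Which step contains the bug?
Step 3

Trace with buggy code:
Initial: b=4, z=8
After step 1: b=8, z=4
After step 2: b=-8, z=4
After step 3: b=4, z=-8
After step 4: b=4, z=-9
Actual final b=4, z=-9 ≠ expected b=-8, z=-9.
Step 3 is the only position where a single-operation replacement can produce the expected result.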